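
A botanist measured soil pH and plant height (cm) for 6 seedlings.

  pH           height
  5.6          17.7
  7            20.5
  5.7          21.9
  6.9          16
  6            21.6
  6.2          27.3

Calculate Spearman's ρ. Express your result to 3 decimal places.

Rank pH: 1, 6, 2, 5, 3, 4
Rank height: 2, 3, 5, 1, 4, 6
d = rank(pH) − rank(height): -1, 3, -3, 4, -1, -2; Σd² = 40
ρ = 1 − 6Σd² / [n(n²−1)] = 1 − 6×40 / (6×35) = 1 − 240/210 ≈ -0.143

-0.143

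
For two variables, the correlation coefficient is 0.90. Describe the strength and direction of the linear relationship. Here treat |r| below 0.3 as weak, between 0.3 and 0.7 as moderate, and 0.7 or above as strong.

r = 0.90 > 0 so the relationship is positive.
|r| = 0.90, which falls in the strong range.

strong positive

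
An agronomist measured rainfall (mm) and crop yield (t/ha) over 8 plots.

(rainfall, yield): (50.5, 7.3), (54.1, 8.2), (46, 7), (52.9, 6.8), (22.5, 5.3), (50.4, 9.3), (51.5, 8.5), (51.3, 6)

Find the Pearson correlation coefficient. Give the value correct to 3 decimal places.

n = 8, Σx = 379.2, Σy = 58.4, Σx² = 18721.82, Σy² = 438.6, Σxy = 2827.51
nΣxy − ΣxΣy = 22620.08 − 22145.28 = 474.8
nΣx² − (Σx)² = 149774.56 − 143792.64 = 5981.92; nΣy² − (Σy)² = 3508.8 − 3410.56 = 98.24
r = 474.8 / √(5981.92 × 98.24) = 474.8 / 766.5923 ≈ 0.619

0.619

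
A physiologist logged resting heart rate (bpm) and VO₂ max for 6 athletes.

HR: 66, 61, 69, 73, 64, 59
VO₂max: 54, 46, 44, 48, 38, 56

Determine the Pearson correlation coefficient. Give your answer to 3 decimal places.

n = 6, Σx = 392, Σy = 286, Σx² = 25744, Σy² = 13852, Σxy = 18646
nΣxy − ΣxΣy = 111876 − 112112 = -236
nΣx² − (Σx)² = 154464 − 153664 = 800; nΣy² − (Σy)² = 83112 − 81796 = 1316
r = -236 / √(800 × 1316) = -236 / 1026.0604 ≈ -0.230

-0.230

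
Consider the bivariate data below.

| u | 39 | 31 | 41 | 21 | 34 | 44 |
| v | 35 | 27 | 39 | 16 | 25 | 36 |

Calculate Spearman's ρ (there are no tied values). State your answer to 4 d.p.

Rank u: 4, 2, 5, 1, 3, 6
Rank v: 4, 3, 6, 1, 2, 5
d = rank(u) − rank(v): 0, -1, -1, 0, 1, 1; Σd² = 4
ρ = 1 − 6Σd² / [n(n²−1)] = 1 − 6×4 / (6×35) = 1 − 24/210 ≈ 0.8857

0.8857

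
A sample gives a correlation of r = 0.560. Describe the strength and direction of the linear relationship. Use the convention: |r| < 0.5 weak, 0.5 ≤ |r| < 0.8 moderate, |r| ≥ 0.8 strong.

r = 0.560 > 0 so the relationship is positive.
|r| = 0.560, which falls in the moderate range.

moderate positive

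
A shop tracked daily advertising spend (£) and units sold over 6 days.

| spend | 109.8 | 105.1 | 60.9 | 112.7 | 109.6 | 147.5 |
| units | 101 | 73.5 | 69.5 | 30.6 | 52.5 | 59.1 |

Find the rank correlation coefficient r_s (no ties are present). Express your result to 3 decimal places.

Rank spend: 4, 2, 1, 5, 3, 6
Rank units: 6, 5, 4, 1, 2, 3
d = rank(spend) − rank(units): -2, -3, -3, 4, 1, 3; Σd² = 48
ρ = 1 − 6Σd² / [n(n²−1)] = 1 − 6×48 / (6×35) = 1 − 288/210 ≈ -0.371

-0.371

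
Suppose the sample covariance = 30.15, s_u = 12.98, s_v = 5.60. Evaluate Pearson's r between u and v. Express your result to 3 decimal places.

0.415

r = Cov(u,v) / (s_u · s_v) = 30.15 / (12.98 × 5.60)
  = 30.15 / 72.6880 ≈ 0.415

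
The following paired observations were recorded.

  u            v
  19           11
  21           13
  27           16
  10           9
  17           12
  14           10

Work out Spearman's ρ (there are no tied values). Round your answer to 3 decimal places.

Rank u: 4, 5, 6, 1, 3, 2
Rank v: 3, 5, 6, 1, 4, 2
d = rank(u) − rank(v): 1, 0, 0, 0, -1, 0; Σd² = 2
ρ = 1 − 6Σd² / [n(n²−1)] = 1 − 6×2 / (6×35) = 1 − 12/210 ≈ 0.943

0.943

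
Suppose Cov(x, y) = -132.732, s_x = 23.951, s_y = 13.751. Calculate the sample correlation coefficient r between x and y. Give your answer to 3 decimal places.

r = Cov(x,y) / (s_x · s_y) = -132.732 / (23.951 × 13.751)
  = -132.732 / 329.3502 ≈ -0.403

-0.403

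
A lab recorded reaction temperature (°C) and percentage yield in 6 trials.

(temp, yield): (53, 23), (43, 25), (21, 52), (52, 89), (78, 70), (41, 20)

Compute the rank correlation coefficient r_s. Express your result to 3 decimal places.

0.314

Rank temp: 5, 3, 1, 4, 6, 2
Rank yield: 2, 3, 4, 6, 5, 1
d = rank(temp) − rank(yield): 3, 0, -3, -2, 1, 1; Σd² = 24
ρ = 1 − 6Σd² / [n(n²−1)] = 1 − 6×24 / (6×35) = 1 − 144/210 ≈ 0.314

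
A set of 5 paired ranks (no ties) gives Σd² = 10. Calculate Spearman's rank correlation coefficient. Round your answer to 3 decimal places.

ρ = 1 − 6Σd² / [n(n²−1)] = 1 − 6×10 / (5×24)
  = 1 − 60/120 = 1 − 0.5000 ≈ 0.500

0.500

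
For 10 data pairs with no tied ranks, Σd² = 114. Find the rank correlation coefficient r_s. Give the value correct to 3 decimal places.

ρ = 1 − 6Σd² / [n(n²−1)] = 1 − 6×114 / (10×99)
  = 1 − 684/990 = 1 − 0.6909 ≈ 0.309

0.309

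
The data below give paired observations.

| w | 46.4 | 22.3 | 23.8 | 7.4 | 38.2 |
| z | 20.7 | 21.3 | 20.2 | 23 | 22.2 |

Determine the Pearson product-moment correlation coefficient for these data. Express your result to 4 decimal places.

-0.4665

n = 5, Σw = 138.1, Σz = 107.4, Σw² = 4730.69, Σz² = 2312.06, Σwz = 2934.47
nΣwz − ΣwΣz = 14672.35 − 14831.94 = -159.59
nΣw² − (Σw)² = 23653.45 − 19071.61 = 4581.84; nΣz² − (Σz)² = 11560.3 − 11534.76 = 25.54
r = -159.59 / √(4581.84 × 25.54) = -159.59 / 342.0821 ≈ -0.4665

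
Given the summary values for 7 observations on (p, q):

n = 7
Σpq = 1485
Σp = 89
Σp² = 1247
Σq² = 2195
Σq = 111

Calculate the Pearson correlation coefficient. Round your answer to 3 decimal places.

0.329

r = (nΣpq − ΣpΣq) / √[(nΣp² − (Σp)²)(nΣq² − (Σq)²)]
Numerator: 7×1485 − 89×111 = 516
Denominator: √[(8729 − 7921)(15365 − 12321)] = √[808 × 3044] = 1568.2959
r = 516 / 1568.2959 ≈ 0.329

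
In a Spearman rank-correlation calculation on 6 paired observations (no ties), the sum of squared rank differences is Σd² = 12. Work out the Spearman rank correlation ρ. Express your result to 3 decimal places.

0.657

ρ = 1 − 6Σd² / [n(n²−1)] = 1 − 6×12 / (6×35)
  = 1 − 72/210 = 1 − 0.3429 ≈ 0.657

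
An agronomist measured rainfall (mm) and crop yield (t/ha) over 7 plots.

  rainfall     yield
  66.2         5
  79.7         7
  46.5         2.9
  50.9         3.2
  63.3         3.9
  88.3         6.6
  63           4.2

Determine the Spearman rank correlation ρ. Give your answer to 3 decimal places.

0.929

Rank rainfall: 5, 6, 1, 2, 4, 7, 3
Rank yield: 5, 7, 1, 2, 3, 6, 4
d = rank(rainfall) − rank(yield): 0, -1, 0, 0, 1, 1, -1; Σd² = 4
ρ = 1 − 6Σd² / [n(n²−1)] = 1 − 6×4 / (7×48) = 1 − 24/336 ≈ 0.929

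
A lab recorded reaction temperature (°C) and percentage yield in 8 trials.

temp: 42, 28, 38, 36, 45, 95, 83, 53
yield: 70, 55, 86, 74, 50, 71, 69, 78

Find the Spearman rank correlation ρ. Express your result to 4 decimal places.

0.0000

Rank temp: 4, 1, 3, 2, 5, 8, 7, 6
Rank yield: 4, 2, 8, 6, 1, 5, 3, 7
d = rank(temp) − rank(yield): 0, -1, -5, -4, 4, 3, 4, -1; Σd² = 84
ρ = 1 − 6Σd² / [n(n²−1)] = 1 − 6×84 / (8×63) = 1 − 504/504 ≈ 0.0000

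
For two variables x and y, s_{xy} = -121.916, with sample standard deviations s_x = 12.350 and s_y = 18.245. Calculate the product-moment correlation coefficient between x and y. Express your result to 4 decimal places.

r = Cov(x,y) / (s_x · s_y) = -121.916 / (12.350 × 18.245)
  = -121.916 / 225.3257 ≈ -0.5411

-0.5411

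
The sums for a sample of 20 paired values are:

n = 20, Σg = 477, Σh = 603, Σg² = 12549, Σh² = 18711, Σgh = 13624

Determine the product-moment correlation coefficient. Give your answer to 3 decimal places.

-0.960

r = (nΣgh − ΣgΣh) / √[(nΣg² − (Σg)²)(nΣh² − (Σh)²)]
Numerator: 20×13624 − 477×603 = -15151
Denominator: √[(250980 − 227529)(374220 − 363609)] = √[23451 × 10611] = 15774.6176
r = -15151 / 15774.6176 ≈ -0.960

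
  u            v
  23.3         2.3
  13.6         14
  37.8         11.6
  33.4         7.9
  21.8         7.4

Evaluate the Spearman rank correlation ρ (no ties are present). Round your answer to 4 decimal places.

Rank u: 3, 1, 5, 4, 2
Rank v: 1, 5, 4, 3, 2
d = rank(u) − rank(v): 2, -4, 1, 1, 0; Σd² = 22
ρ = 1 − 6Σd² / [n(n²−1)] = 1 − 6×22 / (5×24) = 1 − 132/120 ≈ -0.1000

-0.1000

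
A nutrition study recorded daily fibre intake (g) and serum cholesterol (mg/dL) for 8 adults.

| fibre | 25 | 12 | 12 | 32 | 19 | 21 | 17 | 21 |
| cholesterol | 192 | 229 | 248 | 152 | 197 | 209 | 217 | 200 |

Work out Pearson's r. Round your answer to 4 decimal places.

n = 8, Σx = 159, Σy = 1644, Σx² = 3469, Σy² = 343492, Σxy = 31409
nΣxy − ΣxΣy = 251272 − 261396 = -10124
nΣx² − (Σx)² = 27752 − 25281 = 2471; nΣy² − (Σy)² = 2747936 − 2702736 = 45200
r = -10124 / √(2471 × 45200) = -10124 / 10568.3111 ≈ -0.9580

-0.9580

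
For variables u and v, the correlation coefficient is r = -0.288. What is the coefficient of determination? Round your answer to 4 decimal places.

r² = (-0.288)² = 0.0829

0.0829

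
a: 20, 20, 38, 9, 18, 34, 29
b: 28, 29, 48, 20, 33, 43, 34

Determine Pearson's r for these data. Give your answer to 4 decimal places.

n = 7, Σa = 168, Σb = 235, Σa² = 4646, Σb² = 8423, Σab = 6186
nΣab − ΣaΣb = 43302 − 39480 = 3822
nΣa² − (Σa)² = 32522 − 28224 = 4298; nΣb² − (Σb)² = 58961 − 55225 = 3736
r = 3822 / √(4298 × 3736) = 3822 / 4007.1596 ≈ 0.9538

0.9538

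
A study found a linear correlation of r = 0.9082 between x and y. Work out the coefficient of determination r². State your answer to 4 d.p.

r² = (0.9082)² = 0.8248

0.8248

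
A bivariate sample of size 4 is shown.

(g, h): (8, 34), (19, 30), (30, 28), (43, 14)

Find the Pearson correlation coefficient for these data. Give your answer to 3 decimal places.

-0.936

n = 4, Σg = 100, Σh = 106, Σg² = 3174, Σh² = 3036, Σgh = 2284
nΣgh − ΣgΣh = 9136 − 10600 = -1464
nΣg² − (Σg)² = 12696 − 10000 = 2696; nΣh² − (Σh)² = 12144 − 11236 = 908
r = -1464 / √(2696 × 908) = -1464 / 1564.5984 ≈ -0.936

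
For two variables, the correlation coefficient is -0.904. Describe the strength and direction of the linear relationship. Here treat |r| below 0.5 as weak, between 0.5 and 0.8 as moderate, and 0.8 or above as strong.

strong negative

r = -0.904 < 0 so the relationship is negative.
|r| = 0.904, which falls in the strong range.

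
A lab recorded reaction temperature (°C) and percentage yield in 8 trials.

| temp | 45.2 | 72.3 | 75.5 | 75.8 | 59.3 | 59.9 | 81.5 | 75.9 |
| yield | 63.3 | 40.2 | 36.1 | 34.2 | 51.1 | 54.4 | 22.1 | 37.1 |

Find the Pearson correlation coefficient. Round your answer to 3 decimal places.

n = 8, Σx = 545.4, Σy = 338.5, Σx² = 38223.78, Σy² = 15531.17, Σxy = 21991.36
nΣxy − ΣxΣy = 175930.88 − 184617.9 = -8687.02
nΣx² − (Σx)² = 305790.24 − 297461.16 = 8329.08; nΣy² − (Σy)² = 124249.36 − 114582.25 = 9667.11
r = -8687.02 / √(8329.08 × 9667.11) = -8687.02 / 8973.1897 ≈ -0.968

-0.968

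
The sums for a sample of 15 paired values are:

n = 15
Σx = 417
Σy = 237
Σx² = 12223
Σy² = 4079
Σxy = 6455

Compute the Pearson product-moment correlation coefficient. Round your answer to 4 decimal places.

-0.2910

r = (nΣxy − ΣxΣy) / √[(nΣx² − (Σx)²)(nΣy² − (Σy)²)]
Numerator: 15×6455 − 417×237 = -2004
Denominator: √[(183345 − 173889)(61185 − 56169)] = √[9456 × 5016] = 6887.0383
r = -2004 / 6887.0383 ≈ -0.2910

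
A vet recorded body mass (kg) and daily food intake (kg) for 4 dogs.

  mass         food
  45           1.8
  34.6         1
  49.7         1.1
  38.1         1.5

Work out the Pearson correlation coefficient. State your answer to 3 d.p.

0.190

n = 4, Σx = 167.4, Σy = 5.4, Σx² = 7143.86, Σy² = 7.7, Σxy = 227.42
nΣxy − ΣxΣy = 909.68 − 903.96 = 5.72
nΣx² − (Σx)² = 28575.44 − 28022.76 = 552.68; nΣy² − (Σy)² = 30.8 − 29.16 = 1.64
r = 5.72 / √(552.68 × 1.64) = 5.72 / 30.1064 ≈ 0.190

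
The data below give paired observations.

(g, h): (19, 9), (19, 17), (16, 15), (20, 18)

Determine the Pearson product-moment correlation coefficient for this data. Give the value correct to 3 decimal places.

n = 4, Σg = 74, Σh = 59, Σg² = 1378, Σh² = 919, Σgh = 1094
nΣgh − ΣgΣh = 4376 − 4366 = 10
nΣg² − (Σg)² = 5512 − 5476 = 36; nΣh² − (Σh)² = 3676 − 3481 = 195
r = 10 / √(36 × 195) = 10 / 83.7854 ≈ 0.119

0.119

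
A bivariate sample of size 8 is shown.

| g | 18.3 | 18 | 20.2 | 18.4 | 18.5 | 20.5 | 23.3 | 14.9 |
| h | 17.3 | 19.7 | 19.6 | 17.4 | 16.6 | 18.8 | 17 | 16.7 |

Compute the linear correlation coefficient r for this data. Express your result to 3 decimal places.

0.185

n = 8, Σg = 152.1, Σh = 143.1, Σg² = 2932.89, Σh² = 2571.19, Σgh = 2724.7
nΣgh − ΣgΣh = 21797.6 − 21765.51 = 32.09
nΣg² − (Σg)² = 23463.12 − 23134.41 = 328.71; nΣh² − (Σh)² = 20569.52 − 20477.61 = 91.91
r = 32.09 / √(328.71 × 91.91) = 32.09 / 173.8152 ≈ 0.185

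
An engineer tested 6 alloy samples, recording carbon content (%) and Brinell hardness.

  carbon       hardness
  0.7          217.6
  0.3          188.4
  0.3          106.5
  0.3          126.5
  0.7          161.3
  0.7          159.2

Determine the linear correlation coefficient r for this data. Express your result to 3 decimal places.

n = 6, Σx = 3, Σy = 959.5, Σx² = 1.74, Σy² = 161551.15, Σxy = 503.09
nΣxy − ΣxΣy = 3018.54 − 2878.5 = 140.04
nΣx² − (Σx)² = 10.44 − 9 = 1.44; nΣy² − (Σy)² = 969306.9 − 920640.25 = 48666.65
r = 140.04 / √(1.44 × 48666.65) = 140.04 / 264.7262 ≈ 0.529

0.529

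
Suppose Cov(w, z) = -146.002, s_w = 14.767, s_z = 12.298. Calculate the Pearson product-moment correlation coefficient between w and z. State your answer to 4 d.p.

-0.8040

r = Cov(w,z) / (s_w · s_z) = -146.002 / (14.767 × 12.298)
  = -146.002 / 181.6046 ≈ -0.8040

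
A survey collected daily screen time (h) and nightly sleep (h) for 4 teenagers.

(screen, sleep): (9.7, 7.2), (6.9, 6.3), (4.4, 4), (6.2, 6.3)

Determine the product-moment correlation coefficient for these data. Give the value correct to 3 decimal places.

0.900

n = 4, Σx = 27.2, Σy = 23.8, Σx² = 199.5, Σy² = 147.22, Σxy = 169.97
nΣxy − ΣxΣy = 679.88 − 647.36 = 32.52
nΣx² − (Σx)² = 798 − 739.84 = 58.16; nΣy² − (Σy)² = 588.88 − 566.44 = 22.44
r = 32.52 / √(58.16 × 22.44) = 32.52 / 36.1263 ≈ 0.900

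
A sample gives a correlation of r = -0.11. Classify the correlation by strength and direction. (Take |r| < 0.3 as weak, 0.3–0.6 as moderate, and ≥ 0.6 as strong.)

r = -0.11 < 0 so the relationship is negative.
|r| = 0.11, which falls in the weak range.

weak negative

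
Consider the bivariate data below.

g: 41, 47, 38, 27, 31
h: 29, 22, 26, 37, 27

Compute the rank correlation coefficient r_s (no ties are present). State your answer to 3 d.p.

Rank g: 4, 5, 3, 1, 2
Rank h: 4, 1, 2, 5, 3
d = rank(g) − rank(h): 0, 4, 1, -4, -1; Σd² = 34
ρ = 1 − 6Σd² / [n(n²−1)] = 1 − 6×34 / (5×24) = 1 − 204/120 ≈ -0.700

-0.700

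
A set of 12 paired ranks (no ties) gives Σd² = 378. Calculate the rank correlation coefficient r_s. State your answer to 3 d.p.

ρ = 1 − 6Σd² / [n(n²−1)] = 1 − 6×378 / (12×143)
  = 1 − 2268/1716 = 1 − 1.3217 ≈ -0.322

-0.322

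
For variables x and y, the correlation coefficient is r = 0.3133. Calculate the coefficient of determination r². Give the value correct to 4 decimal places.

r² = (0.3133)² = 0.0982

0.0982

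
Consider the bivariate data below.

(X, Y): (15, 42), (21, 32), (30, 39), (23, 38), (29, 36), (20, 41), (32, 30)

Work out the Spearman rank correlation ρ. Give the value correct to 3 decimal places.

Rank X: 1, 3, 6, 4, 5, 2, 7
Rank Y: 7, 2, 5, 4, 3, 6, 1
d = rank(X) − rank(Y): -6, 1, 1, 0, 2, -4, 6; Σd² = 94
ρ = 1 − 6Σd² / [n(n²−1)] = 1 − 6×94 / (7×48) = 1 − 564/336 ≈ -0.679

-0.679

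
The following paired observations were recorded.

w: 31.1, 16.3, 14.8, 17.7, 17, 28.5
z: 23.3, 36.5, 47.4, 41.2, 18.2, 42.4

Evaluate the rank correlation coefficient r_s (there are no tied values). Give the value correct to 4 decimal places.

-0.3143

Rank w: 6, 2, 1, 4, 3, 5
Rank z: 2, 3, 6, 4, 1, 5
d = rank(w) − rank(z): 4, -1, -5, 0, 2, 0; Σd² = 46
ρ = 1 − 6Σd² / [n(n²−1)] = 1 − 6×46 / (6×35) = 1 − 276/210 ≈ -0.3143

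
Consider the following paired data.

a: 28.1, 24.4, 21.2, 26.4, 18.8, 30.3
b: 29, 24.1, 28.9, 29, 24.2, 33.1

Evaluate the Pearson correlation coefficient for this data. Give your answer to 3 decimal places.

0.734

n = 6, Σa = 149.2, Σb = 168.3, Σa² = 3802.9, Σb² = 4779.27, Σab = 4239.11
nΣab − ΣaΣb = 25434.66 − 25110.36 = 324.3
nΣa² − (Σa)² = 22817.4 − 22260.64 = 556.76; nΣb² − (Σb)² = 28675.62 − 28324.89 = 350.73
r = 324.3 / √(556.76 × 350.73) = 324.3 / 441.8964 ≈ 0.734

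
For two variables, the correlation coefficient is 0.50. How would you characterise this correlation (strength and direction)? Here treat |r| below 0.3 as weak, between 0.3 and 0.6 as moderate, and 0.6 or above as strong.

moderate positive

r = 0.50 > 0 so the relationship is positive.
|r| = 0.50, which falls in the moderate range.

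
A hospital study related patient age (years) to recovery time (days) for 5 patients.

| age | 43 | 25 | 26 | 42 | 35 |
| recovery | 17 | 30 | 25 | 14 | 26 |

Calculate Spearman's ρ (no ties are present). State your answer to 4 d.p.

-0.8000

Rank age: 5, 1, 2, 4, 3
Rank recovery: 2, 5, 3, 1, 4
d = rank(age) − rank(recovery): 3, -4, -1, 3, -1; Σd² = 36
ρ = 1 − 6Σd² / [n(n²−1)] = 1 − 6×36 / (5×24) = 1 − 216/120 ≈ -0.8000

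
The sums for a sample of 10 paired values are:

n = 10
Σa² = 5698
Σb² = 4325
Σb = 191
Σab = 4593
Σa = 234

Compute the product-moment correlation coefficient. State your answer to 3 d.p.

0.319

r = (nΣab − ΣaΣb) / √[(nΣa² − (Σa)²)(nΣb² − (Σb)²)]
Numerator: 10×4593 − 234×191 = 1236
Denominator: √[(56980 − 54756)(43250 − 36481)] = √[2224 × 6769] = 3879.9814
r = 1236 / 3879.9814 ≈ 0.319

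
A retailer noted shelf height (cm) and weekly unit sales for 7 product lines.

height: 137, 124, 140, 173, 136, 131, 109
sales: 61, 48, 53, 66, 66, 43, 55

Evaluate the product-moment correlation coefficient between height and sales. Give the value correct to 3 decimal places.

0.533

n = 7, Σx = 950, Σy = 392, Σx² = 131212, Σy² = 22420, Σxy = 53751
nΣxy − ΣxΣy = 376257 − 372400 = 3857
nΣx² − (Σx)² = 918484 − 902500 = 15984; nΣy² − (Σy)² = 156940 − 153664 = 3276
r = 3857 / √(15984 × 3276) = 3857 / 7236.2687 ≈ 0.533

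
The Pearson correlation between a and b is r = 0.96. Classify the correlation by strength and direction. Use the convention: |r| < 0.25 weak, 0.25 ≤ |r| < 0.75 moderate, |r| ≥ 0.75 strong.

r = 0.96 > 0 so the relationship is positive.
|r| = 0.96, which falls in the strong range.

strong positive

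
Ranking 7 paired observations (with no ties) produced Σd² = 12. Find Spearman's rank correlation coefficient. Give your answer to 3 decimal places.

0.786

ρ = 1 − 6Σd² / [n(n²−1)] = 1 − 6×12 / (7×48)
  = 1 − 72/336 = 1 − 0.2143 ≈ 0.786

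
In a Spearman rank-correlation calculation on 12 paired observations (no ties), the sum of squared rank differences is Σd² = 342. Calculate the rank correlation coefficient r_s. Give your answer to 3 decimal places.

-0.196

ρ = 1 − 6Σd² / [n(n²−1)] = 1 − 6×342 / (12×143)
  = 1 − 2052/1716 = 1 − 1.1958 ≈ -0.196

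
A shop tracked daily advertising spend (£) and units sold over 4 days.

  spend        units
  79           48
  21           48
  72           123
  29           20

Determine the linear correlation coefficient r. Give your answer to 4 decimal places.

n = 4, Σx = 201, Σy = 239, Σx² = 12707, Σy² = 20137, Σxy = 14236
nΣxy − ΣxΣy = 56944 − 48039 = 8905
nΣx² − (Σx)² = 50828 − 40401 = 10427; nΣy² − (Σy)² = 80548 − 57121 = 23427
r = 8905 / √(10427 × 23427) = 8905 / 15629.2460 ≈ 0.5698

0.5698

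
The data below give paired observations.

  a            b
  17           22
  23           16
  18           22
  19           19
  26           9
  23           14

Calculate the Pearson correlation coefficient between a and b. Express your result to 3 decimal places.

n = 6, Σa = 126, Σb = 102, Σa² = 2708, Σb² = 1862, Σab = 2055
nΣab − ΣaΣb = 12330 − 12852 = -522
nΣa² − (Σa)² = 16248 − 15876 = 372; nΣb² − (Σb)² = 11172 − 10404 = 768
r = -522 / √(372 × 768) = -522 / 534.5054 ≈ -0.977

-0.977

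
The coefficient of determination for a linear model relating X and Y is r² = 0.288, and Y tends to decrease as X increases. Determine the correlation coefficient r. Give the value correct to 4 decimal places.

|r| = √0.288 = 0.5367
The association is negative, so r = −0.5367.

-0.5367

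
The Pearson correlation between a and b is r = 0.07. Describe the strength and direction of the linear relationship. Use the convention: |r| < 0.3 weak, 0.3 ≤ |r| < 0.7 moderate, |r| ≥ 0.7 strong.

weak positive

r = 0.07 > 0 so the relationship is positive.
|r| = 0.07, which falls in the weak range.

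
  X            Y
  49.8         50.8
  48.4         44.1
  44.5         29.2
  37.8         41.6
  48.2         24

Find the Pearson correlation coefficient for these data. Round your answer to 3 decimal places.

n = 5, ΣX = 228.7, ΣY = 189.7, ΣX² = 10554.93, ΣY² = 7684.65, ΣXY = 8692.96
nΣXY − ΣXΣY = 43464.8 − 43384.39 = 80.41
nΣX² − (ΣX)² = 52774.65 − 52303.69 = 470.96; nΣY² − (ΣY)² = 38423.25 − 35986.09 = 2437.16
r = 80.41 / √(470.96 × 2437.16) = 80.41 / 1071.3566 ≈ 0.075

0.075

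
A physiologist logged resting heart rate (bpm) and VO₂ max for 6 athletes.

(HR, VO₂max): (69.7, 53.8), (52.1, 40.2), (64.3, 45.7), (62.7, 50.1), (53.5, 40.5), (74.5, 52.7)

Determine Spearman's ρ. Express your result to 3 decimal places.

Rank HR: 5, 1, 4, 3, 2, 6
Rank VO₂max: 6, 1, 3, 4, 2, 5
d = rank(HR) − rank(VO₂max): -1, 0, 1, -1, 0, 1; Σd² = 4
ρ = 1 − 6Σd² / [n(n²−1)] = 1 − 6×4 / (6×35) = 1 − 24/210 ≈ 0.886

0.886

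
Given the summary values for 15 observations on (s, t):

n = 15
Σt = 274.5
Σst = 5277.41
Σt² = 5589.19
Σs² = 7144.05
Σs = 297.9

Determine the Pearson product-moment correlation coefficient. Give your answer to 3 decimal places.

r = (nΣst − ΣsΣt) / √[(nΣs² − (Σs)²)(nΣt² − (Σt)²)]
Numerator: 15×5277.41 − 297.9×274.5 = -2612.4
Denominator: √[(107160.75 − 88744.41)(83837.85 − 75350.25)] = √[18416.34 × 8487.6] = 12502.4209
r = -2612.4 / 12502.4209 ≈ -0.209

-0.209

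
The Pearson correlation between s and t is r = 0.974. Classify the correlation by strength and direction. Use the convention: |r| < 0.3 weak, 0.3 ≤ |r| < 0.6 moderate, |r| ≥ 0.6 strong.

r = 0.974 > 0 so the relationship is positive.
|r| = 0.974, which falls in the strong range.

strong positive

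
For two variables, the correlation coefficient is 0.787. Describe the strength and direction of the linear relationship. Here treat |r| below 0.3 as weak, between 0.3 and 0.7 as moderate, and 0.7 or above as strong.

r = 0.787 > 0 so the relationship is positive.
|r| = 0.787, which falls in the strong range.

strong positive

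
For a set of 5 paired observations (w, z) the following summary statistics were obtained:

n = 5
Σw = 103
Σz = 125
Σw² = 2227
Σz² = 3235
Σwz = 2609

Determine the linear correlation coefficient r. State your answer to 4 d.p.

r = (nΣwz − ΣwΣz) / √[(nΣw² − (Σw)²)(nΣz² − (Σz)²)]
Numerator: 5×2609 − 103×125 = 170
Denominator: √[(11135 − 10609)(16175 − 15625)] = √[526 × 550] = 537.8662
r = 170 / 537.8662 ≈ 0.3161

0.3161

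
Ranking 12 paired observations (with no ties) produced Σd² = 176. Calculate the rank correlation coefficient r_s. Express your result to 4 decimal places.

ρ = 1 − 6Σd² / [n(n²−1)] = 1 − 6×176 / (12×143)
  = 1 − 1056/1716 = 1 − 0.61538 ≈ 0.3846

0.3846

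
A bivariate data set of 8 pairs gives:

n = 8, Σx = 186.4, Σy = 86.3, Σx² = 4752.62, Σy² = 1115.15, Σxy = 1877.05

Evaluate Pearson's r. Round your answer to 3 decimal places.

r = (nΣxy − ΣxΣy) / √[(nΣx² − (Σx)²)(nΣy² − (Σy)²)]
Numerator: 8×1877.05 − 186.4×86.3 = -1069.92
Denominator: √[(38020.96 − 34744.96)(8921.2 − 7447.69)] = √[3276 × 1473.51] = 2197.0933
r = -1069.92 / 2197.0933 ≈ -0.487

-0.487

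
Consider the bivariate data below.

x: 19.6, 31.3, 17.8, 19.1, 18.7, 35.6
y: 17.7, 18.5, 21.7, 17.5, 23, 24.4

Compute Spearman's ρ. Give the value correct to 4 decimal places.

Rank x: 4, 5, 1, 3, 2, 6
Rank y: 2, 3, 4, 1, 5, 6
d = rank(x) − rank(y): 2, 2, -3, 2, -3, 0; Σd² = 30
ρ = 1 − 6Σd² / [n(n²−1)] = 1 − 6×30 / (6×35) = 1 − 180/210 ≈ 0.1429

0.1429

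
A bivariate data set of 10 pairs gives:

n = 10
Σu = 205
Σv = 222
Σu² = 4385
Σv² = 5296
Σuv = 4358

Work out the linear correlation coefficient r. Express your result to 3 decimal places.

r = (nΣuv − ΣuΣv) / √[(nΣu² − (Σu)²)(nΣv² − (Σv)²)]
Numerator: 10×4358 − 205×222 = -1930
Denominator: √[(43850 − 42025)(52960 − 49284)] = √[1825 × 3676] = 2590.1158
r = -1930 / 2590.1158 ≈ -0.745

-0.745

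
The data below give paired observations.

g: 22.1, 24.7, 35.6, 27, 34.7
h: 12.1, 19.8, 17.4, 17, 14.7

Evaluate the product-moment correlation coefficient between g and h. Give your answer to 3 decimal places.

n = 5, Σg = 144.1, Σh = 81, Σg² = 4298.95, Σh² = 1346.3, Σgh = 2345
nΣgh − ΣgΣh = 11725 − 11672.1 = 52.9
nΣg² − (Σg)² = 21494.75 − 20764.81 = 729.94; nΣh² − (Σh)² = 6731.5 − 6561 = 170.5
r = 52.9 / √(729.94 × 170.5) = 52.9 / 352.7815 ≈ 0.150

0.150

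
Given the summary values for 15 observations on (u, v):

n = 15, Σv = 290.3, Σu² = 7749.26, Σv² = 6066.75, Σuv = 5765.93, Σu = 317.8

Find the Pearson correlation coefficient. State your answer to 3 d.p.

-0.570

r = (nΣuv − ΣuΣv) / √[(nΣu² − (Σu)²)(nΣv² − (Σv)²)]
Numerator: 15×5765.93 − 317.8×290.3 = -5768.39
Denominator: √[(116238.9 − 100996.84)(91001.25 − 84274.09)] = √[15242.06 × 6727.16] = 10125.9951
r = -5768.39 / 10125.9951 ≈ -0.570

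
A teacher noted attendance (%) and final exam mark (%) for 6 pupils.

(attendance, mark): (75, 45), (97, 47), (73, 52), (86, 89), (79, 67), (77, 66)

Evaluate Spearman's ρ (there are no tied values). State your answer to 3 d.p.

Rank attendance: 2, 6, 1, 5, 4, 3
Rank mark: 1, 2, 3, 6, 5, 4
d = rank(attendance) − rank(mark): 1, 4, -2, -1, -1, -1; Σd² = 24
ρ = 1 − 6Σd² / [n(n²−1)] = 1 − 6×24 / (6×35) = 1 − 144/210 ≈ 0.314

0.314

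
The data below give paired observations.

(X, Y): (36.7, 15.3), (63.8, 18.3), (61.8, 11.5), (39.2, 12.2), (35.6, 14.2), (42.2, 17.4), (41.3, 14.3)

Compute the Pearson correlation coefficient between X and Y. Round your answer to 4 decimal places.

n = 7, ΣX = 320.6, ΣY = 103.2, ΣX² = 15527.1, ΣY² = 1558.96, ΣXY = 4748.38
nΣXY − ΣXΣY = 33238.66 − 33085.92 = 152.74
nΣX² − (ΣX)² = 108689.7 − 102784.36 = 5905.34; nΣY² − (ΣY)² = 10912.72 − 10650.24 = 262.48
r = 152.74 / √(5905.34 × 262.48) = 152.74 / 1245.0035 ≈ 0.1227

0.1227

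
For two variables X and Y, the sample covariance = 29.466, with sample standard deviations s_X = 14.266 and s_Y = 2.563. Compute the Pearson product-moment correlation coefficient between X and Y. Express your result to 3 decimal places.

0.806

r = Cov(X,Y) / (s_X · s_Y) = 29.466 / (14.266 × 2.563)
  = 29.466 / 36.5638 ≈ 0.806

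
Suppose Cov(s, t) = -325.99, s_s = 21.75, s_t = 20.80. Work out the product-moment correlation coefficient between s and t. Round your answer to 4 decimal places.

r = Cov(s,t) / (s_s · s_t) = -325.99 / (21.75 × 20.80)
  = -325.99 / 452.4000 ≈ -0.7206

-0.7206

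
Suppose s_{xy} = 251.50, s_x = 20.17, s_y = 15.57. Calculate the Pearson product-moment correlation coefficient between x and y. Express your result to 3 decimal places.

r = Cov(x,y) / (s_x · s_y) = 251.50 / (20.17 × 15.57)
  = 251.50 / 314.0469 ≈ 0.801

0.801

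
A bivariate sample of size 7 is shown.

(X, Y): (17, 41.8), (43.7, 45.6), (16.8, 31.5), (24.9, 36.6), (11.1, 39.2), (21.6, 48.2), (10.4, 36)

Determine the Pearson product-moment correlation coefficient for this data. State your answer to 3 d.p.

n = 7, ΣX = 145.5, ΣY = 278.9, ΣX² = 3798.87, ΣY² = 11314.29, ΣXY = 5994.5
nΣXY − ΣXΣY = 41961.5 − 40579.95 = 1381.55
nΣX² − (ΣX)² = 26592.09 − 21170.25 = 5421.84; nΣY² − (ΣY)² = 79200.03 − 77785.21 = 1414.82
r = 1381.55 / √(5421.84 × 1414.82) = 1381.55 / 2769.6440 ≈ 0.499

0.499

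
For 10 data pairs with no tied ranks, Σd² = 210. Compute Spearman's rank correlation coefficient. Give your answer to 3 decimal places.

ρ = 1 − 6Σd² / [n(n²−1)] = 1 − 6×210 / (10×99)
  = 1 − 1260/990 = 1 − 1.2727 ≈ -0.273

-0.273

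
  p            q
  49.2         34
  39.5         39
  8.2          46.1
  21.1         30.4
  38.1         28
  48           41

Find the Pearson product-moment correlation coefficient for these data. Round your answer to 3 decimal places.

n = 6, Σp = 204.1, Σq = 218.5, Σp² = 8248.95, Σq² = 8191.37, Σpq = 7267.56
nΣpq − ΣpΣq = 43605.36 − 44595.85 = -990.49
nΣp² − (Σp)² = 49493.7 − 41656.81 = 7836.89; nΣq² − (Σq)² = 49148.22 − 47742.25 = 1405.97
r = -990.49 / √(7836.89 × 1405.97) = -990.49 / 3319.4024 ≈ -0.298

-0.298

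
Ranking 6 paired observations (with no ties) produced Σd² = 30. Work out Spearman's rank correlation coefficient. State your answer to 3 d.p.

ρ = 1 − 6Σd² / [n(n²−1)] = 1 − 6×30 / (6×35)
  = 1 − 180/210 = 1 − 0.8571 ≈ 0.143

0.143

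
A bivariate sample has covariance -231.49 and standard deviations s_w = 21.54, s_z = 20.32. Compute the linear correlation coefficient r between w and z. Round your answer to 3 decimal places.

-0.529

r = Cov(w,z) / (s_w · s_z) = -231.49 / (21.54 × 20.32)
  = -231.49 / 437.6928 ≈ -0.529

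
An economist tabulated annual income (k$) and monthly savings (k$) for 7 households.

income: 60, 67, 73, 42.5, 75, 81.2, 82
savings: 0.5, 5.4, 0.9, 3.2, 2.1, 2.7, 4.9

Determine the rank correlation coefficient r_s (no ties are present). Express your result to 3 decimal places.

0.179

Rank income: 2, 3, 4, 1, 5, 6, 7
Rank savings: 1, 7, 2, 5, 3, 4, 6
d = rank(income) − rank(savings): 1, -4, 2, -4, 2, 2, 1; Σd² = 46
ρ = 1 − 6Σd² / [n(n²−1)] = 1 − 6×46 / (7×48) = 1 − 276/336 ≈ 0.179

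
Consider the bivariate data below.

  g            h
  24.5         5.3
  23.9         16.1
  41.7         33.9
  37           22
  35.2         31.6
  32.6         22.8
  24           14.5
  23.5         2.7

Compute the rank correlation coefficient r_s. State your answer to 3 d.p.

Rank g: 4, 2, 8, 7, 6, 5, 3, 1
Rank h: 2, 4, 8, 5, 7, 6, 3, 1
d = rank(g) − rank(h): 2, -2, 0, 2, -1, -1, 0, 0; Σd² = 14
ρ = 1 − 6Σd² / [n(n²−1)] = 1 − 6×14 / (8×63) = 1 − 84/504 ≈ 0.833

0.833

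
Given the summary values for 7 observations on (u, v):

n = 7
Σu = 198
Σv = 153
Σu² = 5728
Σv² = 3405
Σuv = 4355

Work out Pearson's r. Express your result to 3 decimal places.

0.310

r = (nΣuv − ΣuΣv) / √[(nΣu² − (Σu)²)(nΣv² − (Σv)²)]
Numerator: 7×4355 − 198×153 = 191
Denominator: √[(40096 − 39204)(23835 − 23409)] = √[892 × 426] = 616.4349
r = 191 / 616.4349 ≈ 0.310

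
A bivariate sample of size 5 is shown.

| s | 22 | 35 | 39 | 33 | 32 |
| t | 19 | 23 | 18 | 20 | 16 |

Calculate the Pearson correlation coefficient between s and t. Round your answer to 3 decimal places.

0.089

n = 5, Σs = 161, Σt = 96, Σs² = 5343, Σt² = 1870, Σst = 3097
nΣst − ΣsΣt = 15485 − 15456 = 29
nΣs² − (Σs)² = 26715 − 25921 = 794; nΣt² − (Σt)² = 9350 − 9216 = 134
r = 29 / √(794 × 134) = 29 / 326.1840 ≈ 0.089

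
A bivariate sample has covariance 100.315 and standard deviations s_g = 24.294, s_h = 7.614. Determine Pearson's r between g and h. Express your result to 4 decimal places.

0.5423

r = Cov(g,h) / (s_g · s_h) = 100.315 / (24.294 × 7.614)
  = 100.315 / 184.9745 ≈ 0.5423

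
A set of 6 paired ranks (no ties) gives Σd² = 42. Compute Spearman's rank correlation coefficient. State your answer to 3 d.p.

-0.200

ρ = 1 − 6Σd² / [n(n²−1)] = 1 − 6×42 / (6×35)
  = 1 − 252/210 = 1 − 1.2000 ≈ -0.200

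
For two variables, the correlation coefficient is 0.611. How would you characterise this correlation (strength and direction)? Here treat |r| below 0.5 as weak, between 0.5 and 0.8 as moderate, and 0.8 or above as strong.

r = 0.611 > 0 so the relationship is positive.
|r| = 0.611, which falls in the moderate range.

moderate positive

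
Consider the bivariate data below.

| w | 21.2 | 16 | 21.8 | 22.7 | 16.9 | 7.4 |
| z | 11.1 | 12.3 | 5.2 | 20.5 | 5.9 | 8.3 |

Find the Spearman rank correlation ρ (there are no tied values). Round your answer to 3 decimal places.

0.143

Rank w: 4, 2, 5, 6, 3, 1
Rank z: 4, 5, 1, 6, 2, 3
d = rank(w) − rank(z): 0, -3, 4, 0, 1, -2; Σd² = 30
ρ = 1 − 6Σd² / [n(n²−1)] = 1 − 6×30 / (6×35) = 1 − 180/210 ≈ 0.143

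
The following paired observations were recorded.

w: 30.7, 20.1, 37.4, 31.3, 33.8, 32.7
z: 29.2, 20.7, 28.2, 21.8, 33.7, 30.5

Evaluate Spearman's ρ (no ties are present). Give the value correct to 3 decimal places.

0.543

Rank w: 2, 1, 6, 3, 5, 4
Rank z: 4, 1, 3, 2, 6, 5
d = rank(w) − rank(z): -2, 0, 3, 1, -1, -1; Σd² = 16
ρ = 1 − 6Σd² / [n(n²−1)] = 1 − 6×16 / (6×35) = 1 − 96/210 ≈ 0.543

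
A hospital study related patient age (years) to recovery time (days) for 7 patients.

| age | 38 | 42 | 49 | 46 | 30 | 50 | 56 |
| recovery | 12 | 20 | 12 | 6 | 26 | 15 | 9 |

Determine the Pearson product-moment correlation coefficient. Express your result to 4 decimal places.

-0.7093

n = 7, Σx = 311, Σy = 100, Σx² = 14261, Σy² = 1706, Σxy = 4194
nΣxy − ΣxΣy = 29358 − 31100 = -1742
nΣx² − (Σx)² = 99827 − 96721 = 3106; nΣy² − (Σy)² = 11942 − 10000 = 1942
r = -1742 / √(3106 × 1942) = -1742 / 2455.9829 ≈ -0.7093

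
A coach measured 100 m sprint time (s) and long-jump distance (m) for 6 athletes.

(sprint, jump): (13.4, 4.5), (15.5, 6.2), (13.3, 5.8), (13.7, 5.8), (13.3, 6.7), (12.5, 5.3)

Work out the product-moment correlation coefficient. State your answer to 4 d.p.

n = 6, Σx = 81.7, Σy = 34.3, Σx² = 1117.53, Σy² = 198.95, Σxy = 468.36
nΣxy − ΣxΣy = 2810.16 − 2802.31 = 7.85
nΣx² − (Σx)² = 6705.18 − 6674.89 = 30.29; nΣy² − (Σy)² = 1193.7 − 1176.49 = 17.21
r = 7.85 / √(30.29 × 17.21) = 7.85 / 22.8318 ≈ 0.3438

0.3438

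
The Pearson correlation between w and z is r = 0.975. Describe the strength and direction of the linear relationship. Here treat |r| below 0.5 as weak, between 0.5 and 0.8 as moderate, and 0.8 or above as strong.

strong positive

r = 0.975 > 0 so the relationship is positive.
|r| = 0.975, which falls in the strong range.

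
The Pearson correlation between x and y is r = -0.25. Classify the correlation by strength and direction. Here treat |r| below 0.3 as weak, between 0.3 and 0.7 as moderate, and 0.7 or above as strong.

r = -0.25 < 0 so the relationship is negative.
|r| = 0.25, which falls in the weak range.

weak negative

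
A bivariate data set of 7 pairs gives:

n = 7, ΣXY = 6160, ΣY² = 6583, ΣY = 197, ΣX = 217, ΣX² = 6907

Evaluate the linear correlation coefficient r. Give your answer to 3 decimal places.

0.123

r = (nΣXY − ΣXΣY) / √[(nΣX² − (ΣX)²)(nΣY² − (ΣY)²)]
Numerator: 7×6160 − 217×197 = 371
Denominator: √[(48349 − 47089)(46081 − 38809)] = √[1260 × 7272] = 3026.9985
r = 371 / 3026.9985 ≈ 0.123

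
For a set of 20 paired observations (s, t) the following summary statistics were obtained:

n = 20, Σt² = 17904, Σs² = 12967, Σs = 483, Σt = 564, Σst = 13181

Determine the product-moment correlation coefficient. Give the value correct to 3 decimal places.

r = (nΣst − ΣsΣt) / √[(nΣs² − (Σs)²)(nΣt² − (Σt)²)]
Numerator: 20×13181 − 483×564 = -8792
Denominator: √[(259340 − 233289)(358080 − 318096)] = √[26051 × 39984] = 32274.1876
r = -8792 / 32274.1876 ≈ -0.272

-0.272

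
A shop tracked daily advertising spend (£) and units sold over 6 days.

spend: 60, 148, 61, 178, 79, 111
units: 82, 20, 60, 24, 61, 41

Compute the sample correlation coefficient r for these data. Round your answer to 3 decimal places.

-0.924

n = 6, Σx = 637, Σy = 288, Σx² = 79471, Σy² = 16702, Σxy = 25182
nΣxy − ΣxΣy = 151092 − 183456 = -32364
nΣx² − (Σx)² = 476826 − 405769 = 71057; nΣy² − (Σy)² = 100212 − 82944 = 17268
r = -32364 / √(71057 × 17268) = -32364 / 35028.7350 ≈ -0.924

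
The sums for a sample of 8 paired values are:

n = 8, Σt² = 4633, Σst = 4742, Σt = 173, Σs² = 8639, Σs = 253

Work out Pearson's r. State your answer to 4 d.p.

-0.9667

r = (nΣst − ΣsΣt) / √[(nΣs² − (Σs)²)(nΣt² − (Σt)²)]
Numerator: 8×4742 − 253×173 = -5833
Denominator: √[(69112 − 64009)(37064 − 29929)] = √[5103 × 7135] = 6034.0621
r = -5833 / 6034.0621 ≈ -0.9667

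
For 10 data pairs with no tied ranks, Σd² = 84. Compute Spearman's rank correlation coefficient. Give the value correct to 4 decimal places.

0.4909

ρ = 1 − 6Σd² / [n(n²−1)] = 1 − 6×84 / (10×99)
  = 1 − 504/990 = 1 − 0.50909 ≈ 0.4909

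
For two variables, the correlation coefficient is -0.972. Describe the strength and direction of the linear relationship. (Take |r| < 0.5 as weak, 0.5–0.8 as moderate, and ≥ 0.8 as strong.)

strong negative

r = -0.972 < 0 so the relationship is negative.
|r| = 0.972, which falls in the strong range.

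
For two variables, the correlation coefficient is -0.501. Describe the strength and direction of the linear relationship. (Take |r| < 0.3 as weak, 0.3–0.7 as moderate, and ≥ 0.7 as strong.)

r = -0.501 < 0 so the relationship is negative.
|r| = 0.501, which falls in the moderate range.

moderate negative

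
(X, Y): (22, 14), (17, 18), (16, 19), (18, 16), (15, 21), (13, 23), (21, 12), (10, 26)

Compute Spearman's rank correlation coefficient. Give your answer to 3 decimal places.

Rank X: 8, 5, 4, 6, 3, 2, 7, 1
Rank Y: 2, 4, 5, 3, 6, 7, 1, 8
d = rank(X) − rank(Y): 6, 1, -1, 3, -3, -5, 6, -7; Σd² = 166
ρ = 1 − 6Σd² / [n(n²−1)] = 1 − 6×166 / (8×63) = 1 − 996/504 ≈ -0.976

-0.976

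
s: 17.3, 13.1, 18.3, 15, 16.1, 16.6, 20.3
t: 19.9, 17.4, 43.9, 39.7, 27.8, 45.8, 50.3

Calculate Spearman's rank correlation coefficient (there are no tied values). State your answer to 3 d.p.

0.679

Rank s: 5, 1, 6, 2, 3, 4, 7
Rank t: 2, 1, 5, 4, 3, 6, 7
d = rank(s) − rank(t): 3, 0, 1, -2, 0, -2, 0; Σd² = 18
ρ = 1 − 6Σd² / [n(n²−1)] = 1 − 6×18 / (7×48) = 1 − 108/336 ≈ 0.679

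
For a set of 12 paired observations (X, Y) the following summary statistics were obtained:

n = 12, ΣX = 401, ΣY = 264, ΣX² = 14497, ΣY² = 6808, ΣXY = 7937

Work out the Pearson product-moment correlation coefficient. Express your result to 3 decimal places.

r = (nΣXY − ΣXΣY) / √[(nΣX² − (ΣX)²)(nΣY² − (ΣY)²)]
Numerator: 12×7937 − 401×264 = -10620
Denominator: √[(173964 − 160801)(81696 − 69696)] = √[13163 × 12000] = 12568.0547
r = -10620 / 12568.0547 ≈ -0.845

-0.845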